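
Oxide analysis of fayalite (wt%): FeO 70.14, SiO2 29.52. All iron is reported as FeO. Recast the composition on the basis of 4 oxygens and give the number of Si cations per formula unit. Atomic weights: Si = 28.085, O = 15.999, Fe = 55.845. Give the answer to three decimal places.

FeO: 70.14/71.844 = 0.97628 mol → 0.97628 mol Fe, 0.97628 mol O.
SiO2: 29.52/60.083 = 0.49132 mol → 0.49132 mol Si, 0.98264 mol O.
Total oxygen = 1.95892 mol. Normalization factor = 4/1.95892 = 2.04194.
Si per 4 O = 0.49132 × 2.04194 = 1.003.

1.003 Si apfu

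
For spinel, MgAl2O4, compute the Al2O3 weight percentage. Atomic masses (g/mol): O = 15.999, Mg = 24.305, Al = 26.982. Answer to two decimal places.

71.67 wt%

Formula mass = 142.265 g/mol.
2 Al → 1.0000 mol Al2O3 per formula unit; M(Al2O3) = 101.961, so Al2O3 mass = 101.961 g.
101.961/142.265 × 100 = 71.67 wt%.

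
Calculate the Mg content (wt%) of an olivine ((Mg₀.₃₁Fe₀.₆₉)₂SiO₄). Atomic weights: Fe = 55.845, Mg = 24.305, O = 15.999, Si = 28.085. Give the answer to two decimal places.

8.18 wt%

Formula mass = 0.62×24.305 + 1.38×55.845 + 1×28.085 + 4×15.999 = 184.216 g/mol, of which 15.069 g is Mg.
So Mg makes up 15.069/184.216 = 0.0818 of the mass, i.e. 8.18%.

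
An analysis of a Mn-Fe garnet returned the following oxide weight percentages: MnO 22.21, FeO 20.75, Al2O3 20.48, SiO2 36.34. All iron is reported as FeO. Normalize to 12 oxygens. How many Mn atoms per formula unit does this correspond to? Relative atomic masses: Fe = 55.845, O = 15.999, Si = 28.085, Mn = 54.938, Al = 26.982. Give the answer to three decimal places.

1.556 Mn apfu

MnO (M=70.937): mol = 0.31309; Mn = 0.31309, O = 0.31309.
FeO (M=71.844): mol = 0.28882; Fe = 0.28882, O = 0.28882.
Al2O3 (M=101.961): mol = 0.20086; Al = 0.40172, O = 0.60258.
SiO2 (M=60.083): mol = 0.60483; Si = 0.60483, O = 1.20966.
ΣO = 2.41415; factor = 12/ΣO = 4.97069.
Mn apfu = 0.31309 × 4.97069 = 1.556.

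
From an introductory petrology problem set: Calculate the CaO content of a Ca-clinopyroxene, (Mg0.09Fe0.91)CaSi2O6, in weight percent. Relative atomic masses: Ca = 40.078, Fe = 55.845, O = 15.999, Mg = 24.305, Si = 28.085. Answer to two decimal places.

22.87 wt%

M((Mg0.09Fe0.91)CaSi2O6) = 245.248 g/mol; M(CaO) = 56.077 g/mol.
Moles CaO per formula unit = 1 Ca ÷ 1 = 1.0000.
CaO fraction = (1.0000 × 56.077) / 245.248 = 56.077/245.248 = 0.2287.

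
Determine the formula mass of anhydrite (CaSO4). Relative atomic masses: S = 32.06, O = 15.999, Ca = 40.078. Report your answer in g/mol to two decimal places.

136.13 g/mol

M = 1(40.078) + 1(32.06) + 4(15.999)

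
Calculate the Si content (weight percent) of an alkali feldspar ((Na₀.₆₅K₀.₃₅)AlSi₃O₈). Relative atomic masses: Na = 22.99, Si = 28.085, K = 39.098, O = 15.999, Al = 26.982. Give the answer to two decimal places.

Formula mass = 0.65·22.99 + 0.35·39.098 + 1·26.982 + 3·28.085 + 8·15.999 = 267.857 g/mol, of which 84.255 g is Si.
So Si makes up 84.255/267.857 = 0.3146 of the mass, i.e. 31.46%.

31.46 weight percent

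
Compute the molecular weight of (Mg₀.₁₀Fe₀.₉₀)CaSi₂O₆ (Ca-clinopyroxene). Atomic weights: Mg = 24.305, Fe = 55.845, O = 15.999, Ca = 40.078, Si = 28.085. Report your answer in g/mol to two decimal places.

244.93 g/mol

Mg: 0.10 × 24.305 = 2.4305
Fe: 0.90 × 55.845 = 50.2605
Ca: 1 × 40.078 = 40.0780
Si: 2 × 28.085 = 56.1700
O: 6 × 15.999 = 95.9940
Summing the contributions gives the formula mass.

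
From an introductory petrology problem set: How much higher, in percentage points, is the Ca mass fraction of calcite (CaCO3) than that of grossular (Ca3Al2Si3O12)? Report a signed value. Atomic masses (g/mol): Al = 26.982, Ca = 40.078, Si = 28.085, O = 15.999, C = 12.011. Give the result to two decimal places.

13.35 percentage points

M(CaCO3) = 100.086 g/mol, so wt% Ca = 40.078/100.086 × 100 = 40.04%.
M(Ca3Al2Si3O12) = 450.441 g/mol, so wt% Ca = 120.234/450.441 × 100 = 26.69%.
40.04 − 26.69 = 13.35 pp.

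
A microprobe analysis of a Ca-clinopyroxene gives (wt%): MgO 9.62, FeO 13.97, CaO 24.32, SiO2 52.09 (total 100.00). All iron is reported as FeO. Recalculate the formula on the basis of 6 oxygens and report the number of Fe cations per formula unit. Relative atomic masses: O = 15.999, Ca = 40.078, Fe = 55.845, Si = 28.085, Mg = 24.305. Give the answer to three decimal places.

MgO (M=40.304): mol = 0.23869; Mg = 0.23869, O = 0.23869.
FeO (M=71.844): mol = 0.19445; Fe = 0.19445, O = 0.19445.
CaO (M=56.077): mol = 0.43369; Ca = 0.43369, O = 0.43369.
SiO2 (M=60.083): mol = 0.86697; Si = 0.86697, O = 1.73394.
ΣO = 2.60077; factor = 6/ΣO = 2.30701.
Fe apfu = 0.19445 × 2.30701 = 0.449.

0.449 Fe apfu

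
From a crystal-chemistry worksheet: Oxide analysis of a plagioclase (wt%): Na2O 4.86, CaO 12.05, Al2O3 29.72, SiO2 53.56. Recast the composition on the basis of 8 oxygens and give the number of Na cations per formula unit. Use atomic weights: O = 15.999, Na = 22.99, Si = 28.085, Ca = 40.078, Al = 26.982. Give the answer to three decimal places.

0.425 Na apfu

4.86 wt% Na2O ÷ 61.979 g/mol = 0.07841 mol, giving 0.15682 Na and 0.07841 O.
12.05 wt% CaO ÷ 56.077 g/mol = 0.21488 mol, giving 0.21488 Ca and 0.21488 O.
29.72 wt% Al2O3 ÷ 101.961 g/mol = 0.29148 mol, giving 0.58296 Al and 0.87444 O.
53.56 wt% SiO2 ÷ 60.083 g/mol = 0.89143 mol, giving 0.89143 Si and 1.78286 O.
Oxygen sums to 2.95059; scaling by 8/2.95059 = 2.71132 puts the formula on 8 O.
Na: 0.15682 × 2.71132 = 0.425 atoms per formula unit.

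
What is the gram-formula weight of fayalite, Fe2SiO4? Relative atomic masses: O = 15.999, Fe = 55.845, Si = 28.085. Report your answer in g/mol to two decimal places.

203.77 g/mol

M = 2×55.845 + 1×28.085 + 4×15.999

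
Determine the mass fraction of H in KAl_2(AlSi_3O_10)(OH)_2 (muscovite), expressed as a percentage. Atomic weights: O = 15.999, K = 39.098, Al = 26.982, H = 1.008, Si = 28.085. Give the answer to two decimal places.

0.51 mass %

Formula mass = 1*39.098 + 3*26.982 + 3*28.085 + 12*15.999 + 2*1.008 = 398.303 g/mol, of which 2.016 g is H.
So H makes up 2.016/398.303 = 0.0051 of the mass, i.e. 0.51%.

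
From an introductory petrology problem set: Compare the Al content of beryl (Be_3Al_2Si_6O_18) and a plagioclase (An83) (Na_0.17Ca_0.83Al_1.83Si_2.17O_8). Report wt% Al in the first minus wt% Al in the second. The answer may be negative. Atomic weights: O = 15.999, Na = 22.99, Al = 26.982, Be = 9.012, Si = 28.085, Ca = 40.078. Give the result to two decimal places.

-7.88 percentage points

First mineral: 53.964 g Al in 537.492 g formula = 10.04 wt% Al.
Second mineral: 49.377 g Al in 275.487 g formula = 17.92 wt% Al.
10.04% − 17.92% gives a difference of -7.88 percentage points.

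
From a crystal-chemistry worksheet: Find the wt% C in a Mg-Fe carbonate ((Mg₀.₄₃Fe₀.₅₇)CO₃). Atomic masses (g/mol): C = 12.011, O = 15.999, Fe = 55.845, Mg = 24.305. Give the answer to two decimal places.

11.74 weight percent

M((Mg₀.₄₃Fe₀.₅₇)CO₃) = 102.291 g/mol.
C contributes 1 × 12.011 = 12.011 g per mole.
12.011/102.291 = 0.1174 → 11.74%.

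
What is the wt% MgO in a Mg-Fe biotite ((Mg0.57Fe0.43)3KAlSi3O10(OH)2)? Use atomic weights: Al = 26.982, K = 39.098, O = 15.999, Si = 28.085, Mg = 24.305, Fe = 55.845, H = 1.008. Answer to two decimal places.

M((Mg0.57Fe0.43)3KAlSi3O10(OH)2) = 457.941 g/mol; M(MgO) = 40.304 g/mol.
Moles MgO per formula unit = 1.71 Mg ÷ 1 = 1.7100.
MgO fraction = (1.7100 × 40.304) / 457.941 = 68.920/457.941 = 0.1505.

15.05 wt%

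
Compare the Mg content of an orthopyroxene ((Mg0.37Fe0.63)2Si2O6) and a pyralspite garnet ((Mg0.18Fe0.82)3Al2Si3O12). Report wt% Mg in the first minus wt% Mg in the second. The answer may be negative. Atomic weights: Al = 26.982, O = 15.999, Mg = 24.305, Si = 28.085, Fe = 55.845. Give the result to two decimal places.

4.75 percentage points

Mg in (Mg0.37Fe0.63)2Si2O6: molar mass 240.514 g/mol; 0.74×24.305 = 17.986 g → 7.48 wt%.
Mg in (Mg0.18Fe0.82)3Al2Si3O12: molar mass 480.710 g/mol; 0.54×24.305 = 13.125 g → 2.73 wt%.
Difference = 7.48 − 2.73 = 4.75 percentage points.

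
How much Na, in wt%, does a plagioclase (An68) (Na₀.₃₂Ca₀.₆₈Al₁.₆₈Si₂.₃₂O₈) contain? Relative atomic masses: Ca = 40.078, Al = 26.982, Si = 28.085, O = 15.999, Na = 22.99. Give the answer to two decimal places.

Formula mass = 0.32·22.99 + 0.68·40.078 + 1.68·26.982 + 2.32·28.085 + 8·15.999 = 273.089 g/mol, of which 7.357 g is Na.
So Na makes up 7.357/273.089 = 0.0269 of the mass, i.e. 2.69%.

2.69 wt%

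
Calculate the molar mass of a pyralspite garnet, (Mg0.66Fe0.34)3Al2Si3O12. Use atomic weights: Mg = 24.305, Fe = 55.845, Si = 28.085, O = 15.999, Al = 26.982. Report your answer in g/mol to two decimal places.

435.29 g/mol

M = 1.98*24.305 + 1.02*55.845 + 2*26.982 + 3*28.085 + 12*15.999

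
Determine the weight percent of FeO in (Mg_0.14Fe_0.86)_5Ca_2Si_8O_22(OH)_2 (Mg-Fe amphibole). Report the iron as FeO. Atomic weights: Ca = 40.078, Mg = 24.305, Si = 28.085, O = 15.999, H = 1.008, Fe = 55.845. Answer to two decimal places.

M((Mg_0.14Fe_0.86)_5Ca_2Si_8O_22(OH)_2) = 947.975 g/mol; M(FeO) = 71.844 g/mol.
Moles FeO per formula unit = 4.30 Fe ÷ 1 = 4.3000.
FeO fraction = (4.3000 × 71.844) / 947.975 = 308.929/947.975 = 0.3259.

32.59 wt%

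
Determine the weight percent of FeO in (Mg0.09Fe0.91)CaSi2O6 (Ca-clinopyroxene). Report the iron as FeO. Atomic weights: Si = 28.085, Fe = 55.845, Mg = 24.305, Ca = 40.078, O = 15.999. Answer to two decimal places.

M((Mg0.09Fe0.91)CaSi2O6) = 245.248 g/mol; M(FeO) = 71.844 g/mol.
Moles FeO per formula unit = 0.91 Fe ÷ 1 = 0.9100.
FeO fraction = (0.9100 × 71.844) / 245.248 = 65.378/245.248 = 0.2666.

26.66 wt%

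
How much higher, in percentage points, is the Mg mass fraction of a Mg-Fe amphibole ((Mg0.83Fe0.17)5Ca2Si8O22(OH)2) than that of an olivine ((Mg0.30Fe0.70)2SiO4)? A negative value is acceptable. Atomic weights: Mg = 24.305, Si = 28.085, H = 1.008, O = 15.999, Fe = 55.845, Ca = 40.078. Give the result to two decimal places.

4.13 percentage points

First mineral: 100.866 g Mg in 839.162 g formula = 12.02 wt% Mg.
Second mineral: 14.583 g Mg in 184.847 g formula = 7.89 wt% Mg.
12.02% − 7.89% gives a difference of 4.13 percentage points.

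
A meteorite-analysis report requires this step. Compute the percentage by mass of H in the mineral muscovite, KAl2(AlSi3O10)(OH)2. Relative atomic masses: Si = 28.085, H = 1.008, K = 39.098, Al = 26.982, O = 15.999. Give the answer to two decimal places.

M(KAl2(AlSi3O10)(OH)2) = 398.303 g/mol.
H contributes 2 × 1.008 = 2.016 g per mole.
2.016/398.303 = 0.0051 → 0.51%.

0.51 mass %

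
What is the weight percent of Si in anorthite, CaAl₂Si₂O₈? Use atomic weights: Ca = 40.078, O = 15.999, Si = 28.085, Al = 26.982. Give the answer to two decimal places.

20.19 weight percent

Formula mass = 1*40.078 + 2*26.982 + 2*28.085 + 8*15.999 = 278.204 g/mol, of which 56.170 g is Si.
So Si makes up 56.170/278.204 = 0.2019 of the mass, i.e. 20.19%.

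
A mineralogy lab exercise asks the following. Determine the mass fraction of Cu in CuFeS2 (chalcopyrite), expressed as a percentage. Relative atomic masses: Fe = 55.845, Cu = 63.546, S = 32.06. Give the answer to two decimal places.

M(CuFeS2) = 183.511 g/mol.
Cu contributes 1 × 63.546 = 63.546 g per mole.
63.546/183.511 = 0.3463 → 34.63%.

34.63 wt%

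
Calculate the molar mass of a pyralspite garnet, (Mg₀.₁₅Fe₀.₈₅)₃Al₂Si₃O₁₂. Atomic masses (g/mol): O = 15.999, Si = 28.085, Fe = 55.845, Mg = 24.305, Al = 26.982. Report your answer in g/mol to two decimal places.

483.55 g/mol

The formula mass is the sum 0.45*24.305 + 2.55*55.845 + 2*26.982 + 3*28.085 + 12*15.999.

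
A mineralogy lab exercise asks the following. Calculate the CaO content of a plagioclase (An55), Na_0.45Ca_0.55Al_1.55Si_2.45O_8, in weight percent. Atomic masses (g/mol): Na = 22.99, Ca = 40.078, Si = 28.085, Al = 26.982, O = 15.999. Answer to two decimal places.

Formula mass = 271.011 g/mol.
0.55 Ca → 0.5500 mol CaO per formula unit; M(CaO) = 56.077, so CaO mass = 30.842 g.
30.842/271.011 × 100 = 11.38 wt%.

11.38 wt%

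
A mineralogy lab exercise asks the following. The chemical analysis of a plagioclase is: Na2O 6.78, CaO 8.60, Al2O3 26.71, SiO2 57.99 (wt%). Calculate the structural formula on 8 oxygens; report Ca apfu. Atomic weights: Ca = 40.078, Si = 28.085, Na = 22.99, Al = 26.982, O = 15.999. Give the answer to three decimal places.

Na2O (M=61.979): mol = 0.10939; Na = 0.21878, O = 0.10939.
CaO (M=56.077): mol = 0.15336; Ca = 0.15336, O = 0.15336.
Al2O3 (M=101.961): mol = 0.26196; Al = 0.52392, O = 0.78588.
SiO2 (M=60.083): mol = 0.96516; Si = 0.96516, O = 1.93032.
ΣO = 2.97895; factor = 8/ΣO = 2.68551.
Ca apfu = 0.15336 × 2.68551 = 0.412.

0.412 Ca apfu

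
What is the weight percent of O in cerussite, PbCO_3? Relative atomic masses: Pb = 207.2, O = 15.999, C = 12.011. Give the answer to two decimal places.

17.96 weight percent

Formula mass = 1·207.2 + 1·12.011 + 3·15.999 = 267.208 g/mol, of which 47.997 g is O.
So O makes up 47.997/267.208 = 0.1796 of the mass, i.e. 17.96%.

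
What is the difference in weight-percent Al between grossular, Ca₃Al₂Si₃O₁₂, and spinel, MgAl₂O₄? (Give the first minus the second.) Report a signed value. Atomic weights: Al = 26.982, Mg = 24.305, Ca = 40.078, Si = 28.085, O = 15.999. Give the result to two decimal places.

-25.95 percentage points

First mineral: 53.964 g Al in 450.441 g formula = 11.98 wt% Al.
Second mineral: 53.964 g Al in 142.265 g formula = 37.93 wt% Al.
11.98% − 37.93% gives a difference of -25.95 percentage points.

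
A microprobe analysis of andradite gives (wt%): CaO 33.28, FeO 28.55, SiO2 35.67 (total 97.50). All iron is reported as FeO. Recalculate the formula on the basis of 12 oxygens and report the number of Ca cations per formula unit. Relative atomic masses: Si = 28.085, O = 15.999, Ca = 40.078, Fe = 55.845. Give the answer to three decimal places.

33.28 wt% CaO ÷ 56.077 g/mol = 0.59347 mol, giving 0.59347 Ca and 0.59347 O.
28.55 wt% FeO ÷ 71.844 g/mol = 0.39739 mol, giving 0.39739 Fe and 0.39739 O.
35.67 wt% SiO2 ÷ 60.083 g/mol = 0.59368 mol, giving 0.59368 Si and 1.18736 O.
Oxygen sums to 2.17822; scaling by 12/2.17822 = 5.50909 puts the formula on 12 O.
Ca: 0.59347 × 5.50909 = 3.269 atoms per formula unit.

3.269 Ca apfu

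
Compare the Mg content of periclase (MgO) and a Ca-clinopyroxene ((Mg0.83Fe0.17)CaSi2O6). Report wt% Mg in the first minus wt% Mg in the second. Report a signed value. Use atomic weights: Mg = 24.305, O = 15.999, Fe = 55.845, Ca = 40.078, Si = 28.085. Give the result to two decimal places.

51.21 percentage points

M(MgO) = 40.304 g/mol, so wt% Mg = 24.305/40.304 × 100 = 60.30%.
M((Mg0.83Fe0.17)CaSi2O6) = 221.909 g/mol, so wt% Mg = 20.173/221.909 × 100 = 9.09%.
60.30 − 9.09 = 51.21 pp.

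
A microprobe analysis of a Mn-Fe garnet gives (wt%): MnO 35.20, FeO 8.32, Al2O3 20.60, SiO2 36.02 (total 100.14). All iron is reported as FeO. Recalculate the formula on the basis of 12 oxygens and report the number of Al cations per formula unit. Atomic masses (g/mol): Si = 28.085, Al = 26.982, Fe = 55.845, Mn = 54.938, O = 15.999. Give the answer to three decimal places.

35.20 wt% MnO ÷ 70.937 g/mol = 0.49621 mol, giving 0.49621 Mn and 0.49621 O.
8.32 wt% FeO ÷ 71.844 g/mol = 0.11581 mol, giving 0.11581 Fe and 0.11581 O.
20.60 wt% Al2O3 ÷ 101.961 g/mol = 0.20204 mol, giving 0.40408 Al and 0.60612 O.
36.02 wt% SiO2 ÷ 60.083 g/mol = 0.59950 mol, giving 0.59950 Si and 1.19900 O.
Oxygen sums to 2.41714; scaling by 12/2.41714 = 4.96454 puts the formula on 12 O.
Al: 0.40408 × 4.96454 = 2.006 atoms per formula unit.

2.006 Al apfu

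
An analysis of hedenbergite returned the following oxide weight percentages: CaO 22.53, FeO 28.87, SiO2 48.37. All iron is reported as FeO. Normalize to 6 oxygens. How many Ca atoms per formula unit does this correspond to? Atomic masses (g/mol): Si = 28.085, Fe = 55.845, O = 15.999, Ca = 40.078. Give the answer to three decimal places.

0.999 Ca apfu

CaO: 22.53/56.077 = 0.40177 mol → 0.40177 mol Ca, 0.40177 mol O.
FeO: 28.87/71.844 = 0.40184 mol → 0.40184 mol Fe, 0.40184 mol O.
SiO2: 48.37/60.083 = 0.80505 mol → 0.80505 mol Si, 1.61010 mol O.
Total oxygen = 2.41371 mol. Normalization factor = 6/2.41371 = 2.48580.
Ca per 6 O = 0.40177 × 2.48580 = 0.999.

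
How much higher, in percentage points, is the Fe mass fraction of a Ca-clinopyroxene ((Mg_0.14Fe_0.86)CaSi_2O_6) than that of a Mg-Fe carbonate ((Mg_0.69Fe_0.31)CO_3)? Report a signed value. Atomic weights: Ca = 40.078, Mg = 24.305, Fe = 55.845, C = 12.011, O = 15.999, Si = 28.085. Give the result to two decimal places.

1.31 percentage points

M((Mg_0.14Fe_0.86)CaSi_2O_6) = 243.671 g/mol, so wt% Fe = 48.027/243.671 × 100 = 19.71%.
M((Mg_0.69Fe_0.31)CO_3) = 94.090 g/mol, so wt% Fe = 17.312/94.090 × 100 = 18.40%.
19.71 − 18.40 = 1.31 pp.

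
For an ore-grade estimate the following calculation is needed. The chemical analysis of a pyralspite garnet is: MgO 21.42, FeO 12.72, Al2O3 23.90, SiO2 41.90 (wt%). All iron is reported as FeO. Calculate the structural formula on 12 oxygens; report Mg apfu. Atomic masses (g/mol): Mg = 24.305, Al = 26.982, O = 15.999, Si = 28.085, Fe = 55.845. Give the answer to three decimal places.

2.272 Mg apfu

21.42 wt% MgO ÷ 40.304 g/mol = 0.53146 mol, giving 0.53146 Mg and 0.53146 O.
12.72 wt% FeO ÷ 71.844 g/mol = 0.17705 mol, giving 0.17705 Fe and 0.17705 O.
23.90 wt% Al2O3 ÷ 101.961 g/mol = 0.23440 mol, giving 0.46880 Al and 0.70320 O.
41.90 wt% SiO2 ÷ 60.083 g/mol = 0.69737 mol, giving 0.69737 Si and 1.39474 O.
Oxygen sums to 2.80645; scaling by 12/2.80645 = 4.27586 puts the formula on 12 O.
Mg: 0.53146 × 4.27586 = 2.272 atoms per formula unit.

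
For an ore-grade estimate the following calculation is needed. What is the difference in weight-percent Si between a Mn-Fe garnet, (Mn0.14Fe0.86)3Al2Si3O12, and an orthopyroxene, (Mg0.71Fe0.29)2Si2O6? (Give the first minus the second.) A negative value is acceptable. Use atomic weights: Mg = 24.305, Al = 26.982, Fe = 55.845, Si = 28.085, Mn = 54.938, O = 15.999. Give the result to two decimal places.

-8.70 percentage points

First mineral: 84.255 g Si in 497.361 g formula = 16.94 wt% Si.
Second mineral: 56.170 g Si in 219.067 g formula = 25.64 wt% Si.
16.94% − 25.64% gives a difference of -8.70 percentage points.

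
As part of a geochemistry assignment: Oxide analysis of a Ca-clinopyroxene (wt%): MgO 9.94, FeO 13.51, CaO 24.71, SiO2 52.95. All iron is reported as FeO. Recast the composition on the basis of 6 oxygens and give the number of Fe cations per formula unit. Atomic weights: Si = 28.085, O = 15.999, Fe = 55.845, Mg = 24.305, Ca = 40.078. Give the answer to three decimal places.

0.428 Fe apfu

9.94 wt% MgO ÷ 40.304 g/mol = 0.24663 mol, giving 0.24663 Mg and 0.24663 O.
13.51 wt% FeO ÷ 71.844 g/mol = 0.18805 mol, giving 0.18805 Fe and 0.18805 O.
24.71 wt% CaO ÷ 56.077 g/mol = 0.44064 mol, giving 0.44064 Ca and 0.44064 O.
52.95 wt% SiO2 ÷ 60.083 g/mol = 0.88128 mol, giving 0.88128 Si and 1.76256 O.
Oxygen sums to 2.63788; scaling by 6/2.63788 = 2.27455 puts the formula on 6 O.
Fe: 0.18805 × 2.27455 = 0.428 atoms per formula unit.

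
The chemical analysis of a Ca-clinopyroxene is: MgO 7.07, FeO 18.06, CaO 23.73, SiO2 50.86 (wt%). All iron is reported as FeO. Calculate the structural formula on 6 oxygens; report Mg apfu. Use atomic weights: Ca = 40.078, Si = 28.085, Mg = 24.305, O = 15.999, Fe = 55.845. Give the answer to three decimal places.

MgO: 7.07/40.304 = 0.17542 mol → 0.17542 mol Mg, 0.17542 mol O.
FeO: 18.06/71.844 = 0.25138 mol → 0.25138 mol Fe, 0.25138 mol O.
CaO: 23.73/56.077 = 0.42317 mol → 0.42317 mol Ca, 0.42317 mol O.
SiO2: 50.86/60.083 = 0.84650 mol → 0.84650 mol Si, 1.69300 mol O.
Total oxygen = 2.54297 mol. Normalization factor = 6/2.54297 = 2.35945.
Mg per 6 O = 0.17542 × 2.35945 = 0.414.

0.414 Mg apfu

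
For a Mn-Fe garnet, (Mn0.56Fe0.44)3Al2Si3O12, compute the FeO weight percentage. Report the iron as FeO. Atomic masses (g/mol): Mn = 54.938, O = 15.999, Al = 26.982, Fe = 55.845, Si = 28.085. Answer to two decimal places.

M((Mn0.56Fe0.44)3Al2Si3O12) = 496.218 g/mol; M(FeO) = 71.844 g/mol.
Moles FeO per formula unit = 1.32 Fe ÷ 1 = 1.3200.
FeO fraction = (1.3200 × 71.844) / 496.218 = 94.834/496.218 = 0.1911.

19.11 wt%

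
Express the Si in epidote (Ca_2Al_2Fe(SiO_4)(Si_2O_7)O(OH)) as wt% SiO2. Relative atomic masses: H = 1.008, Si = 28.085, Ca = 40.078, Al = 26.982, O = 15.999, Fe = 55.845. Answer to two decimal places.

Molar mass of Ca_2Al_2Fe(SiO_4)(Si_2O_7)O(OH) = 2·40.078 + 2·26.982 + 1·55.845 + 3·28.085 + 13·15.999 + 1·1.008 = 483.215 g/mol.
Each formula unit contains 3 Si, equivalent to 3/1 = 3.0000 mol SiO2.
M(SiO2) = 1×28.085 + 2×15.999 = 60.083 g/mol.
Mass of SiO2 per formula unit = 3.0000 × 60.083 = 180.249 g.
SiO2 wt% = 180.249 / 483.215 × 100 = 37.30%.

37.30 wt%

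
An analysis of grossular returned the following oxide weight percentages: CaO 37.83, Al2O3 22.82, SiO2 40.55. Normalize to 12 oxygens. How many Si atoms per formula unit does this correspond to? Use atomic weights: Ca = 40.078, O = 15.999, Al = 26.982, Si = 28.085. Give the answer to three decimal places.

CaO (M=56.077): mol = 0.67461; Ca = 0.67461, O = 0.67461.
Al2O3 (M=101.961): mol = 0.22381; Al = 0.44762, O = 0.67143.
SiO2 (M=60.083): mol = 0.67490; Si = 0.67490, O = 1.34980.
ΣO = 2.69584; factor = 12/ΣO = 4.45130.
Si apfu = 0.67490 × 4.45130 = 3.004.

3.004 Si apfu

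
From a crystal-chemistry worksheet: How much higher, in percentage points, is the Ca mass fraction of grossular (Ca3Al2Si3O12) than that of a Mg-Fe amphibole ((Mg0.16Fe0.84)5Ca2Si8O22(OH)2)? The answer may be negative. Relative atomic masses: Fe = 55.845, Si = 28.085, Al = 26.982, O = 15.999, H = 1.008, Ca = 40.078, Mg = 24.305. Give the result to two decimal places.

Ca in Ca3Al2Si3O12: molar mass 450.441 g/mol; 3×40.078 = 120.234 g → 26.69 wt%.
Ca in (Mg0.16Fe0.84)5Ca2Si8O22(OH)2: molar mass 944.821 g/mol; 2×40.078 = 80.156 g → 8.48 wt%.
Difference = 26.69 − 8.48 = 18.21 percentage points.

18.21 percentage points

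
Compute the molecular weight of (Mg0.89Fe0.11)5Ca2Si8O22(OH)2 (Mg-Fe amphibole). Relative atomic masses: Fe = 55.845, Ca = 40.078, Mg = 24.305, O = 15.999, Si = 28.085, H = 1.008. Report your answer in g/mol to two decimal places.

The formula mass is the sum 4.45*24.305 + 0.55*55.845 + 2*40.078 + 8*28.085 + 24*15.999 + 2*1.008.

829.70 g/mol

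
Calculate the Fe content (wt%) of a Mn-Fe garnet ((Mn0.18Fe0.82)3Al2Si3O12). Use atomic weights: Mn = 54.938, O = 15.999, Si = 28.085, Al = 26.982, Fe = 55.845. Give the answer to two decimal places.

27.63 wt%

Formula mass = 0.54·54.938 + 2.46·55.845 + 2·26.982 + 3·28.085 + 12·15.999 = 497.252 g/mol, of which 137.379 g is Fe.
So Fe makes up 137.379/497.252 = 0.2763 of the mass, i.e. 27.63%.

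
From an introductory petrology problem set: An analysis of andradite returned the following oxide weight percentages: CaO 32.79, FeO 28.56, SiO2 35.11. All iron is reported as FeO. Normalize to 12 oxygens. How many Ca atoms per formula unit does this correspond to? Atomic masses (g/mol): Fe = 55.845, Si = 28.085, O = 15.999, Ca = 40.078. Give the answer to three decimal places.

3.262 Ca apfu

CaO (M=56.077): mol = 0.58473; Ca = 0.58473, O = 0.58473.
FeO (M=71.844): mol = 0.39753; Fe = 0.39753, O = 0.39753.
SiO2 (M=60.083): mol = 0.58436; Si = 0.58436, O = 1.16872.
ΣO = 2.15098; factor = 12/ΣO = 5.57885.
Ca apfu = 0.58473 × 5.57885 = 3.262.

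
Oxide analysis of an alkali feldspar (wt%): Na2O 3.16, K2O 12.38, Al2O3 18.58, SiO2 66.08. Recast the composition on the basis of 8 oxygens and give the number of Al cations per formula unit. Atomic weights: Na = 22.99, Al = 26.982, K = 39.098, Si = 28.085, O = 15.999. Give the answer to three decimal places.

3.16 wt% Na2O ÷ 61.979 g/mol = 0.05099 mol, giving 0.10198 Na and 0.05099 O.
12.38 wt% K2O ÷ 94.195 g/mol = 0.13143 mol, giving 0.26286 K and 0.13143 O.
18.58 wt% Al2O3 ÷ 101.961 g/mol = 0.18223 mol, giving 0.36446 Al and 0.54669 O.
66.08 wt% SiO2 ÷ 60.083 g/mol = 1.09981 mol, giving 1.09981 Si and 2.19962 O.
Oxygen sums to 2.92873; scaling by 8/2.92873 = 2.73156 puts the formula on 8 O.
Al: 0.36446 × 2.73156 = 0.996 atoms per formula unit.

0.996 Al apfu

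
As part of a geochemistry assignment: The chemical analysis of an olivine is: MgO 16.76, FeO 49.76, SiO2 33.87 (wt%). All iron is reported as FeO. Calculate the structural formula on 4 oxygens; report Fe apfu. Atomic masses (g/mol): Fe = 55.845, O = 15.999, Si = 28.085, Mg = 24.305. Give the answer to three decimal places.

1.239 Fe apfu

MgO: 16.76/40.304 = 0.41584 mol → 0.41584 mol Mg, 0.41584 mol O.
FeO: 49.76/71.844 = 0.69261 mol → 0.69261 mol Fe, 0.69261 mol O.
SiO2: 33.87/60.083 = 0.56372 mol → 0.56372 mol Si, 1.12744 mol O.
Total oxygen = 2.23589 mol. Normalization factor = 4/2.23589 = 1.78900.
Fe per 4 O = 0.69261 × 1.78900 = 1.239.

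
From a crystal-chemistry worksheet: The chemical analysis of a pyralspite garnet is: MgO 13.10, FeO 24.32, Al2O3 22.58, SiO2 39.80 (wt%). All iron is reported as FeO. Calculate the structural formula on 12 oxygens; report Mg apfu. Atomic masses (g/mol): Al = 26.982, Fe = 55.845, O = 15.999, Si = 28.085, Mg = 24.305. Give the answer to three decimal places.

1.470 Mg apfu

MgO (M=40.304): mol = 0.32503; Mg = 0.32503, O = 0.32503.
FeO (M=71.844): mol = 0.33851; Fe = 0.33851, O = 0.33851.
Al2O3 (M=101.961): mol = 0.22146; Al = 0.44292, O = 0.66438.
SiO2 (M=60.083): mol = 0.66242; Si = 0.66242, O = 1.32484.
ΣO = 2.65276; factor = 12/ΣO = 4.52359.
Mg apfu = 0.32503 × 4.52359 = 1.470.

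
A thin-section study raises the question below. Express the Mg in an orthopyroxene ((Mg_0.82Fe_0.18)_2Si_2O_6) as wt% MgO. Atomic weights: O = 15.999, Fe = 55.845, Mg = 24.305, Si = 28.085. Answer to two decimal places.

Formula mass = 212.128 g/mol.
1.64 Mg → 1.6400 mol MgO per formula unit; M(MgO) = 40.304, so MgO mass = 66.099 g.
66.099/212.128 × 100 = 31.16 wt%.

31.16 wt%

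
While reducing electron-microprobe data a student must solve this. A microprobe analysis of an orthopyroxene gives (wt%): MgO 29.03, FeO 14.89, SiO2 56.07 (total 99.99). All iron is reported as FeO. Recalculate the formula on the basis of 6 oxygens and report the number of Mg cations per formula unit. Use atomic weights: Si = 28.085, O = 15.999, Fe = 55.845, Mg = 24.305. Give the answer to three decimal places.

MgO (M=40.304): mol = 0.72028; Mg = 0.72028, O = 0.72028.
FeO (M=71.844): mol = 0.20725; Fe = 0.20725, O = 0.20725.
SiO2 (M=60.083): mol = 0.93321; Si = 0.93321, O = 1.86642.
ΣO = 2.79395; factor = 6/ΣO = 2.14750.
Mg apfu = 0.72028 × 2.14750 = 1.547.

1.547 Mg apfu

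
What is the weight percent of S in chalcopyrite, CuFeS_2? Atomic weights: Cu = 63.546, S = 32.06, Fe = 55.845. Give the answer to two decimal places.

Formula mass = 1*63.546 + 1*55.845 + 2*32.06 = 183.511 g/mol, of which 64.120 g is S.
So S makes up 64.120/183.511 = 0.3494 of the mass, i.e. 34.94%.

34.94 mass %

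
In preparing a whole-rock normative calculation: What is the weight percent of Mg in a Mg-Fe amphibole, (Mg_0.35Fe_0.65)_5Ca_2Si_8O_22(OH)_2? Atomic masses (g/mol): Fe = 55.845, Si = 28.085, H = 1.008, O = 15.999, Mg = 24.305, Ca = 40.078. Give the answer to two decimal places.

M((Mg_0.35Fe_0.65)_5Ca_2Si_8O_22(OH)_2) = 914.858 g/mol.
Mg contributes 1.75 × 24.305 = 42.534 g per mole.
42.534/914.858 = 0.0465 → 4.65%.

4.65 weight percent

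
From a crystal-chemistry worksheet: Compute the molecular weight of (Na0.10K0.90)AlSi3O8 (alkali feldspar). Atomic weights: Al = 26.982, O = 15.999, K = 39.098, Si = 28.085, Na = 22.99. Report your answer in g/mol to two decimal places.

The formula mass is the sum 0.10(22.99) + 0.90(39.098) + 1(26.982) + 3(28.085) + 8(15.999).

276.72 g/mol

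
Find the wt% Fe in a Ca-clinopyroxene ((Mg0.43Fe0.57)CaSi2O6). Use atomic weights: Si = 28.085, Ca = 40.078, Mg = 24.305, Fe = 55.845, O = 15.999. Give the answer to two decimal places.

13.57 mass %

M((Mg0.43Fe0.57)CaSi2O6) = 234.525 g/mol.
Fe contributes 0.57 × 55.845 = 31.832 g per mole.
31.832/234.525 = 0.1357 → 13.57%.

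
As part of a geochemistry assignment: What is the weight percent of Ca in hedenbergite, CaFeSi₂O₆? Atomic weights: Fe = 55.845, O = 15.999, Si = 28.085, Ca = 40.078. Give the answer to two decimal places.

Molar mass of CaFeSi₂O₆: 1×40.078 + 1×55.845 + 2×28.085 + 6×15.999 = 248.087 g/mol.
Mass of Ca per formula unit: 1 × 40.078 = 40.078 g.
Weight fraction Ca = 40.078 / 248.087 = 0.1615.

16.15 wt%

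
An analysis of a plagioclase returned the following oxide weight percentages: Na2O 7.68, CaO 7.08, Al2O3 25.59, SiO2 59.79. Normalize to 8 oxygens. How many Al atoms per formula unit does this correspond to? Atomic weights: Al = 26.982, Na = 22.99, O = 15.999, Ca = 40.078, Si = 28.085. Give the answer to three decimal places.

1.342 Al apfu

Na2O (M=61.979): mol = 0.12391; Na = 0.24782, O = 0.12391.
CaO (M=56.077): mol = 0.12625; Ca = 0.12625, O = 0.12625.
Al2O3 (M=101.961): mol = 0.25098; Al = 0.50196, O = 0.75294.
SiO2 (M=60.083): mol = 0.99512; Si = 0.99512, O = 1.99024.
ΣO = 2.99334; factor = 8/ΣO = 2.67260.
Al apfu = 0.50196 × 2.67260 = 1.342.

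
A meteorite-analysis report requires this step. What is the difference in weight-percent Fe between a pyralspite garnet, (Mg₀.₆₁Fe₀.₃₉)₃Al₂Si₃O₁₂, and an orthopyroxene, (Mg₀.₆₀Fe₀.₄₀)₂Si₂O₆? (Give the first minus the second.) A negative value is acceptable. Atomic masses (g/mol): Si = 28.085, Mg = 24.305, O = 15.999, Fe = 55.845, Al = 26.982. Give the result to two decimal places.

-4.92 percentage points

Fe in (Mg₀.₆₁Fe₀.₃₉)₃Al₂Si₃O₁₂: molar mass 440.024 g/mol; 1.17×55.845 = 65.339 g → 14.85 wt%.
Fe in (Mg₀.₆₀Fe₀.₄₀)₂Si₂O₆: molar mass 226.006 g/mol; 0.80×55.845 = 44.676 g → 19.77 wt%.
Difference = 14.85 − 19.77 = -4.92 percentage points.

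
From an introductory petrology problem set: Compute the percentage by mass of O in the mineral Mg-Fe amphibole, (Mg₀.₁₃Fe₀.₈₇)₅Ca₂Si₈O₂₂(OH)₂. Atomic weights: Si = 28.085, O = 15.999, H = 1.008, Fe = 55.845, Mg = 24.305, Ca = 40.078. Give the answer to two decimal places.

40.44 mass %

Formula mass = 0.65×24.305 + 4.35×55.845 + 2×40.078 + 8×28.085 + 24×15.999 + 2×1.008 = 949.552 g/mol, of which 383.976 g is O.
So O makes up 383.976/949.552 = 0.4044 of the mass, i.e. 40.44%.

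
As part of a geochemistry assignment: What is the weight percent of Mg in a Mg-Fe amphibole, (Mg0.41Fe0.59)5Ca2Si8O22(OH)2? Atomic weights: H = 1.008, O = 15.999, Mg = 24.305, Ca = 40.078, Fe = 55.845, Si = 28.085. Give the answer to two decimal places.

5.50 weight percent

M((Mg0.41Fe0.59)5Ca2Si8O22(OH)2) = 905.396 g/mol.
Mg contributes 2.05 × 24.305 = 49.825 g per mole.
49.825/905.396 = 0.0550 → 5.50%.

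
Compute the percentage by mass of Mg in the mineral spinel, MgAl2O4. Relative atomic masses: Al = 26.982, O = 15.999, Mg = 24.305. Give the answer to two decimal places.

Molar mass of MgAl2O4: 1×24.305 + 2×26.982 + 4×15.999 = 142.265 g/mol.
Mass of Mg per formula unit: 1 × 24.305 = 24.305 g.
Weight fraction Mg = 24.305 / 142.265 = 0.1708.

17.08 weight percent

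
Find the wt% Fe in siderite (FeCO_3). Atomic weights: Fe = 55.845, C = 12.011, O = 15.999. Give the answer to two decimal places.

Formula mass = 1·55.845 + 1·12.011 + 3·15.999 = 115.853 g/mol, of which 55.845 g is Fe.
So Fe makes up 55.845/115.853 = 0.4820 of the mass, i.e. 48.20%.

48.20 wt%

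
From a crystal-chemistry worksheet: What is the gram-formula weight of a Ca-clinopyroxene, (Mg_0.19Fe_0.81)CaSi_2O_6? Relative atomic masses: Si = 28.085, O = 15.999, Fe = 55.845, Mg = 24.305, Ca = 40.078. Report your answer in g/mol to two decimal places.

The formula mass is the sum 0.19*24.305 + 0.81*55.845 + 1*40.078 + 2*28.085 + 6*15.999.

242.09 g/mol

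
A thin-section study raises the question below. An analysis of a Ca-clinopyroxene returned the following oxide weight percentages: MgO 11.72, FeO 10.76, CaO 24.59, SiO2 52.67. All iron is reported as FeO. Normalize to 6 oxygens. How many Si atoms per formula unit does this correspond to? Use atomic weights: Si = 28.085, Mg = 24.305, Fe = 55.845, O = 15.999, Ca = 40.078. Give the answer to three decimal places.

1.998 Si apfu

MgO: 11.72/40.304 = 0.29079 mol → 0.29079 mol Mg, 0.29079 mol O.
FeO: 10.76/71.844 = 0.14977 mol → 0.14977 mol Fe, 0.14977 mol O.
CaO: 24.59/56.077 = 0.43850 mol → 0.43850 mol Ca, 0.43850 mol O.
SiO2: 52.67/60.083 = 0.87662 mol → 0.87662 mol Si, 1.75324 mol O.
Total oxygen = 2.63230 mol. Normalization factor = 6/2.63230 = 2.27938.
Si per 6 O = 0.87662 × 2.27938 = 1.998.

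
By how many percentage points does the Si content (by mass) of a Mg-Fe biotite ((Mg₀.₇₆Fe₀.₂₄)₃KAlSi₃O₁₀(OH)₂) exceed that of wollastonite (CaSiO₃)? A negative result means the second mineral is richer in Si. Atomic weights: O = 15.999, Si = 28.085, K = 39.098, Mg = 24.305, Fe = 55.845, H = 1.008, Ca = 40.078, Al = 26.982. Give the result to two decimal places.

-5.03 percentage points

M((Mg₀.₇₆Fe₀.₂₄)₃KAlSi₃O₁₀(OH)₂) = 439.963 g/mol, so wt% Si = 84.255/439.963 × 100 = 19.15%.
M(CaSiO₃) = 116.160 g/mol, so wt% Si = 28.085/116.160 × 100 = 24.18%.
19.15 − 24.18 = -5.03 pp.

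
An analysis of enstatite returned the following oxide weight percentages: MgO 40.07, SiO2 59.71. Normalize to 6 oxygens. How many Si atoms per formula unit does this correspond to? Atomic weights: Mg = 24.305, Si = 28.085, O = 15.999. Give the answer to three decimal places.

MgO: 40.07/40.304 = 0.99419 mol → 0.99419 mol Mg, 0.99419 mol O.
SiO2: 59.71/60.083 = 0.99379 mol → 0.99379 mol Si, 1.98758 mol O.
Total oxygen = 2.98177 mol. Normalization factor = 6/2.98177 = 2.01223.
Si per 6 O = 0.99379 × 2.01223 = 2.000.

2.000 Si apfu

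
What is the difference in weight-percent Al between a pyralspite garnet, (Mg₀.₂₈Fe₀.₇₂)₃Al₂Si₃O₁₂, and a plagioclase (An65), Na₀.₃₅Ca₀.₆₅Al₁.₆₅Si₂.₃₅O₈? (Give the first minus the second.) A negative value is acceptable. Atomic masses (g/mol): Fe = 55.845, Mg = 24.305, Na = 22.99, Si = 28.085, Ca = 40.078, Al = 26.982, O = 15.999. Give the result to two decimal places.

Al in (Mg₀.₂₈Fe₀.₇₂)₃Al₂Si₃O₁₂: molar mass 471.248 g/mol; 2×26.982 = 53.964 g → 11.45 wt%.
Al in Na₀.₃₅Ca₀.₆₅Al₁.₆₅Si₂.₃₅O₈: molar mass 272.609 g/mol; 1.65×26.982 = 44.520 g → 16.33 wt%.
Difference = 11.45 − 16.33 = -4.88 percentage points.

-4.88 percentage points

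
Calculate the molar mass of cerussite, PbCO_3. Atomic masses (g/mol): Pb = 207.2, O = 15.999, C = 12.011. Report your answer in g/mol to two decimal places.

The formula mass is the sum 1·207.2 + 1·12.011 + 3·15.999.

267.21 g/mol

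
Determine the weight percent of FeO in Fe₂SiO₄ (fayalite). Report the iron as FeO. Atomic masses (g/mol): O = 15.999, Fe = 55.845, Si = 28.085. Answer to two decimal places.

70.51 wt%

M(Fe₂SiO₄) = 203.771 g/mol; M(FeO) = 71.844 g/mol.
Moles FeO per formula unit = 2 Fe ÷ 1 = 2.0000.
FeO fraction = (2.0000 × 71.844) / 203.771 = 143.688/203.771 = 0.7051.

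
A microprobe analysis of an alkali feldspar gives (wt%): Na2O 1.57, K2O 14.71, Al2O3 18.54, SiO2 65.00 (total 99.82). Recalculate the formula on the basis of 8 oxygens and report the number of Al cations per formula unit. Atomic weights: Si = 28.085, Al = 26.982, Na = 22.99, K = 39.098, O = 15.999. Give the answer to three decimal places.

Na2O: 1.57/61.979 = 0.02533 mol → 0.05066 mol Na, 0.02533 mol O.
K2O: 14.71/94.195 = 0.15617 mol → 0.31234 mol K, 0.15617 mol O.
Al2O3: 18.54/101.961 = 0.18183 mol → 0.36366 mol Al, 0.54549 mol O.
SiO2: 65.00/60.083 = 1.08184 mol → 1.08184 mol Si, 2.16368 mol O.
Total oxygen = 2.89067 mol. Normalization factor = 8/2.89067 = 2.76752.
Al per 8 O = 0.36366 × 2.76752 = 1.006.

1.006 Al apfu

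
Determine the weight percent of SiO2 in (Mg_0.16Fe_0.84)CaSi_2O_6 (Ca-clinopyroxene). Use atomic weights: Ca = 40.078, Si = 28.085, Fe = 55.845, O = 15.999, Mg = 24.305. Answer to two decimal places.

Molar mass of (Mg_0.16Fe_0.84)CaSi_2O_6 = 0.16×24.305 + 0.84×55.845 + 1×40.078 + 2×28.085 + 6×15.999 = 243.041 g/mol.
Each formula unit contains 2 Si, equivalent to 2/1 = 2.0000 mol SiO2.
M(SiO2) = 1×28.085 + 2×15.999 = 60.083 g/mol.
Mass of SiO2 per formula unit = 2.0000 × 60.083 = 120.166 g.
SiO2 wt% = 120.166 / 243.041 × 100 = 49.44%.

49.44 wt%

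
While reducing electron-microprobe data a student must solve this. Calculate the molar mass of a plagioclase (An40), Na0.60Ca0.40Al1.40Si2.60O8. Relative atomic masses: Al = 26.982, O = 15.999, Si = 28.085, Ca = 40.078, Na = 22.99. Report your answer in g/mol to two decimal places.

The formula mass is the sum 0.60(22.99) + 0.40(40.078) + 1.40(26.982) + 2.60(28.085) + 8(15.999).

268.61 g/mol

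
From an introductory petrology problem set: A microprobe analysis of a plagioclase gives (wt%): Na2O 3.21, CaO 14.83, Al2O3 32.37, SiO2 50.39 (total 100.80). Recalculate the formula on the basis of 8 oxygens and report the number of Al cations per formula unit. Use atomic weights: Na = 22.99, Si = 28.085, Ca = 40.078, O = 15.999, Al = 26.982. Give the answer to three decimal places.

1.724 Al apfu

Na2O: 3.21/61.979 = 0.05179 mol → 0.10358 mol Na, 0.05179 mol O.
CaO: 14.83/56.077 = 0.26446 mol → 0.26446 mol Ca, 0.26446 mol O.
Al2O3: 32.37/101.961 = 0.31747 mol → 0.63494 mol Al, 0.95241 mol O.
SiO2: 50.39/60.083 = 0.83867 mol → 0.83867 mol Si, 1.67734 mol O.
Total oxygen = 2.94600 mol. Normalization factor = 8/2.94600 = 2.71555.
Al per 8 O = 0.63494 × 2.71555 = 1.724.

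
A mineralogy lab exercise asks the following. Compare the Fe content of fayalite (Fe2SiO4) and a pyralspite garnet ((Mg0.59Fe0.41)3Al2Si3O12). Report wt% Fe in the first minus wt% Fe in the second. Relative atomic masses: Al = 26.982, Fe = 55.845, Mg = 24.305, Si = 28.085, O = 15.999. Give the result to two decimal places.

39.27 percentage points

First mineral: 111.690 g Fe in 203.771 g formula = 54.81 wt% Fe.
Second mineral: 68.689 g Fe in 441.916 g formula = 15.54 wt% Fe.
54.81% − 15.54% gives a difference of 39.27 percentage points.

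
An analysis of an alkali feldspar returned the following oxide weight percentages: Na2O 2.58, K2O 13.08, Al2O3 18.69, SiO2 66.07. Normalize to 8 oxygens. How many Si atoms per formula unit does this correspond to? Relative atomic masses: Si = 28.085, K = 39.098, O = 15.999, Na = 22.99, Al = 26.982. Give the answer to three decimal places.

2.58 wt% Na2O ÷ 61.979 g/mol = 0.04163 mol, giving 0.08326 Na and 0.04163 O.
13.08 wt% K2O ÷ 94.195 g/mol = 0.13886 mol, giving 0.27772 K and 0.13886 O.
18.69 wt% Al2O3 ÷ 101.961 g/mol = 0.18331 mol, giving 0.36662 Al and 0.54993 O.
66.07 wt% SiO2 ÷ 60.083 g/mol = 1.09965 mol, giving 1.09965 Si and 2.19930 O.
Oxygen sums to 2.92972; scaling by 8/2.92972 = 2.73064 puts the formula on 8 O.
Si: 1.09965 × 2.73064 = 3.003 atoms per formula unit.

3.003 Si apfu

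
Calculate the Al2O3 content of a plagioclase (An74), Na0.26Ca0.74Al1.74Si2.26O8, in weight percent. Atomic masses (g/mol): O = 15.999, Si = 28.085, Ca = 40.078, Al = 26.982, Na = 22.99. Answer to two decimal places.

Formula mass = 274.048 g/mol.
1.74 Al → 0.8700 mol Al2O3 per formula unit; M(Al2O3) = 101.961, so Al2O3 mass = 88.706 g.
88.706/274.048 × 100 = 32.37 wt%.

32.37 wt%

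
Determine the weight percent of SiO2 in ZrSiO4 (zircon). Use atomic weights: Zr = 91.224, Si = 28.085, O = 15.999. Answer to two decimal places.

Molar mass of ZrSiO4 = 1×91.224 + 1×28.085 + 4×15.999 = 183.305 g/mol.
Each formula unit contains 1 Si, equivalent to 1/1 = 1.0000 mol SiO2.
M(SiO2) = 1×28.085 + 2×15.999 = 60.083 g/mol.
Mass of SiO2 per formula unit = 1.0000 × 60.083 = 60.083 g.
SiO2 wt% = 60.083 / 183.305 × 100 = 32.78%.

32.78 wt%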